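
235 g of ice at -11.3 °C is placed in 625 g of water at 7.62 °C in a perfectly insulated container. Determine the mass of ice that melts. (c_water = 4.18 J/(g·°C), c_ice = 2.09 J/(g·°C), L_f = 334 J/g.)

m_melted ≈ 43 g

Cooling the water to 0 °C releases 625×4.18×7.62 = 19907 J.
Warming the ice to 0 °C takes 235×2.09×11.3 = 5550 J, leaving 14357 J for melting.
Melting all 235 g of ice would need 235×334 = 78490 J.
Since 14357 < 78490 J, not all the ice melts; equilibrium is at 0 °C.
m_melted×334 = 14357  ⇒  m_melted ≈ 42.99 g.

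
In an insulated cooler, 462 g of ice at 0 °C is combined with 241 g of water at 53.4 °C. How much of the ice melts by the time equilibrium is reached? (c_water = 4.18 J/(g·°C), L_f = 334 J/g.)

m_melted ≈ 161 g

Water can give up m c ΔT = 241·4.18·53.4 = 53794 J before reaching 0 °C.
Fully melting the ice requires m_ice L_f = 462·334 = 154308 J.
Since 53794 < 154308 J, not all the ice melts; equilibrium is at 0 °C.
Mass melted = 53794/334 ≈ 161.1 g.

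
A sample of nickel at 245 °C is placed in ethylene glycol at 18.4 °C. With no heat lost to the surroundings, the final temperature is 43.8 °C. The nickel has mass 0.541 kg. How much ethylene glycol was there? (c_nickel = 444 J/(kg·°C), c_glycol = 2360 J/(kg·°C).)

m ≈ 0.806 kg

Taking heat into each body as positive, Σ m c ΔT = 0:
0.541·444·(43.8 − 245) + m·2360·(43.8 − 18.4) = 0
59944 m = 48329
m = 48329/59944 ≈ 0.8062 kg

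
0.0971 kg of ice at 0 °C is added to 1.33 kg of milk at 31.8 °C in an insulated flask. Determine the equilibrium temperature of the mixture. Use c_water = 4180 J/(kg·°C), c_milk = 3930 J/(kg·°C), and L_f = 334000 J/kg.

T_f ≈ 23.8 °C

Sum of m c ΔT and latent-heat terms is zero:
fusion: m_ice L_f = 0.0971·334000 = 32431; meltwater 0→T: 0.0971·4180·T = 405.88 T; milk cools: 1.33·3930·(T − 31.8) = 5226.9(T − 31.8)
5632.8 T = 166215 − 32431 = 133784
T ≈ 23.75 °C — above 0 °C, consistent with complete melting.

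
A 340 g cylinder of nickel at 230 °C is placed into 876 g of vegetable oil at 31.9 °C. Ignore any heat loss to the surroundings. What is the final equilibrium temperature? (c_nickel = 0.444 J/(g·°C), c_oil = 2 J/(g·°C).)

T_f ≈ 47.6 °C

With ΣQ=0 the equilibrium temperature is the m·c-weighted mean:
T_f = (150.96·230 + 1752·31.9) / (150.96 + 1752)
    = 90610 / 1903 ≈ 47.62 °C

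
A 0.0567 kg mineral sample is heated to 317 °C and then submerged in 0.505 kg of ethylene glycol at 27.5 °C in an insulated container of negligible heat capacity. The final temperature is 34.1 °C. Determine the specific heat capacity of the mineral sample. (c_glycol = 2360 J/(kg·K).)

Heat gained plus heat lost sum to zero:
0.0567·c·(34.1 − 317) + 0.505·2360·(34.1 − 27.5) = 0
-16.04 c = -7865.9
c = -7865.9/-16.04 ≈ 490.4 J/(kg·K)

c ≈ 490 J/(kg·K)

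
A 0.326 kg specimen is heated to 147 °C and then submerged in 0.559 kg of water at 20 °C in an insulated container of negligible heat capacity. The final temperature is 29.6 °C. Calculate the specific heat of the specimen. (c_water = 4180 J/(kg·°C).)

Energy conservation, ΣQ = 0:
0.326×c×(29.6 − 147) + 0.559×4180×(29.6 − 20) = 0
-38.27 c = -22432
c = -22432/-38.27 ≈ 586.1 J/(kg·°C)

c ≈ 586 J/(kg·°C)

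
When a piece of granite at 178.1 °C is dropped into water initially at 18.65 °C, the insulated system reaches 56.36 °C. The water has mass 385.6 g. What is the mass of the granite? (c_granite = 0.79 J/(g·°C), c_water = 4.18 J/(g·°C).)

Energy conservation, ΣQ = 0:
m×0.79×(56.36 − 178.1) + 385.6×4.18×(56.36 − 18.65) = 0
-96.17 m = -60781
m = -60781/-96.17 ≈ 632 g

m ≈ 632 g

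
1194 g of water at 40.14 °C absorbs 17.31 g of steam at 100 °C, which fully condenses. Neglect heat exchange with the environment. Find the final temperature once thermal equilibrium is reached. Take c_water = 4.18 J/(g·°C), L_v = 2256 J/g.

T_f ≈ 48.7 °C

Setting the total heat transfer to zero:
latent heat released on condensation: 17.31×2256 = 39051
  condensate cools 100→T: 17.31×4.18×(T − 100) = 72.36(T − 100)
  original water: 4990.9(T − 40.14)
5063.3 T = 39051 + 7235.6 + 200336 = 246622
T ≈ 48.71 °C (< 100 °C, so full condensation is consistent).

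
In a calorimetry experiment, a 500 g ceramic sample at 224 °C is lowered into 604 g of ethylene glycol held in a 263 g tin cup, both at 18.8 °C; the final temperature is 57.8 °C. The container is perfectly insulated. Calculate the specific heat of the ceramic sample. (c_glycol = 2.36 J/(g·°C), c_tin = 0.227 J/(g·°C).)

c ≈ 0.697 J/(g·°C)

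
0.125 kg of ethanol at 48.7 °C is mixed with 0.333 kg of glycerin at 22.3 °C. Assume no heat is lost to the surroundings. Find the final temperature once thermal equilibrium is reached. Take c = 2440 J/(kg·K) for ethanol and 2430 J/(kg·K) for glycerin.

T_f = Σ m_i c_i T_i / Σ m_i c_i:
T_f = (305*48.7 + 809.19*22.3) / (305 + 809.19)
    = 32898 / 1114.2 ≈ 29.53 °C

T_f ≈ 29.5 °C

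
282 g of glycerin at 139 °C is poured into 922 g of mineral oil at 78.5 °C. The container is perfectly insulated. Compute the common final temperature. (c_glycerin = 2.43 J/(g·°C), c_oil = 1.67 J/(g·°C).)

T_f ≈ 97.1 °C

Heat gained plus heat lost sum to zero:
282·2.43·(T − 139) + 922·1.67·(T − 78.5) = 0
(685.26 + 1539.7) T = 685.26·139 + 1539.7·78.5
T = 216121 / 2225 = 97.1 °C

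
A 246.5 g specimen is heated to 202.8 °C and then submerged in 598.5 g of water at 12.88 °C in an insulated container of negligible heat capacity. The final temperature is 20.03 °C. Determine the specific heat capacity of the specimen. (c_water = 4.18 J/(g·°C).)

Taking heat into each body as positive, Σ m c ΔT = 0:
246.5·c·(20.03 − 202.8) + 598.5·4.18·(20.03 − 12.88) = 0
-45053 c = -17887
c = -17887/-45053 ≈ 0.397 J/(g·°C)

c ≈ 0.397 J/(g·°C)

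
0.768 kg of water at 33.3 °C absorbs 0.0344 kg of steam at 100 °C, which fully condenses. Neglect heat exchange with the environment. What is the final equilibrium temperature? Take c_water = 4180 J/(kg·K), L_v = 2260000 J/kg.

Sum of m c ΔT and latent-heat terms is zero:
latent heat released on condensation: 0.0344·2260000 = 77744; condensed water 100 °C→T: 143.79(T − 100); original water: 3210.2(T − 33.3)
3354 T = 77744 + 14379 + 106901 = 199024
T ≈ 59.34 °C — below 100 °C, confirming all the steam condensed.

T_f ≈ 59.3 °C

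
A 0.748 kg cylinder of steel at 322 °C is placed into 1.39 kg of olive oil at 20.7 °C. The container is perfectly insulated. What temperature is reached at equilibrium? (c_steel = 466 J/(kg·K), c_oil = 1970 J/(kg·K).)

T_f ≈ 54.7 °C

T_f is the heat-capacity-weighted average of the initial temperatures:
T_f = (348.57*322 + 2738.3*20.7) / (348.57 + 2738.3)
    = 168922 / 3086.9 ≈ 54.72 °C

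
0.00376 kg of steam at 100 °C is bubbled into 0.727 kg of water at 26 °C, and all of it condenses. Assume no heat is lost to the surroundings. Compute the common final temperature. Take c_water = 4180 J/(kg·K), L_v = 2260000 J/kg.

Net heat exchanged in the isolated system is zero:
latent heat released on condensation: 0.00376·2260000 = 8497.6
  condensed water 100 °C→T: 15.72(T − 100)
  original water: 3038.9(T − 26)
3054.6 T = 8497.6 + 1571.7 + 79010 = 89080
T ≈ 29.16 °C, under the boiling point, so the assumption holds.

T_f ≈ 29.2 °C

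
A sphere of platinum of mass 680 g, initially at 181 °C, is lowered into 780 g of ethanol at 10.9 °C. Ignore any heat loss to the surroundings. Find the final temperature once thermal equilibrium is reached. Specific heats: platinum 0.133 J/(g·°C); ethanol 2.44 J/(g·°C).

T_f ≈ 18.6 °C

Let T be the final temperature. ΣQ_i = 0:
680×0.133×(T − 181) + 780×2.44×(T − 10.9) = 0
1993.6 T = 37115
T = 37115/1993.6 ≈ 18.62 °C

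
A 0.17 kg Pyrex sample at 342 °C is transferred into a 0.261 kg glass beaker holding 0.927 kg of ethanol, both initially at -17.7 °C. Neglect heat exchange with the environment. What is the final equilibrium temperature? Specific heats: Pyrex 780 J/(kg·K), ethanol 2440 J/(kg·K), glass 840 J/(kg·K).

T_f ≈ 0.5 °C

Let T be the final temperature. ΣQ_i = 0:
0.17×780×(T − 342) + 0.927×2440×(T − (-17.7)) + 0.261×840×(T − (-17.7)) = 0
132.6(T − 342) + 2261.9(T − (-17.7)) + 219.24(T − (-17.7)) = 0
2613.7 T = 1433.4
T ≈ 0.55 °C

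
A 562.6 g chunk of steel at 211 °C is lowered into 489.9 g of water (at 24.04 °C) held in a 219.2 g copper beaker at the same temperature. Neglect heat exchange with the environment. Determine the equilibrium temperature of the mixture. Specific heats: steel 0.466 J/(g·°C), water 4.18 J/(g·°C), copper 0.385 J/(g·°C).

T_f ≈ 44.5 °C

T_f is the heat-capacity-weighted average of the initial temperatures:
T_f = (262.17×211 + 2047.8×24.04 + 84.39×24.04) / (262.17 + 2047.8 + 84.39)
    = 106576 / 2394.3 ≈ 44.51 °C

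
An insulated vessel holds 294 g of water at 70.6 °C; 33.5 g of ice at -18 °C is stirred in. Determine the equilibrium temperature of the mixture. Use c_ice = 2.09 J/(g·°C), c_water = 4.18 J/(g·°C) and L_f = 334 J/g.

T_f ≈ 54.3 °C

Energy conservation, ΣQ = 0:
ice -18→0 °C: 33.5×2.09×18 = 1260.3; latent heat to melt: 33.5×334 = 11189; meltwater 0→T: 33.5×4.18×T = 140.03 T; water cools: 294×4.18×(T − 70.6) = 1228.9(T − 70.6)
1368.9 T = 86762 − 12449 = 74312
T ≈ 54.28 °C. Since T > 0 °C, the all-ice-melts assumption holds.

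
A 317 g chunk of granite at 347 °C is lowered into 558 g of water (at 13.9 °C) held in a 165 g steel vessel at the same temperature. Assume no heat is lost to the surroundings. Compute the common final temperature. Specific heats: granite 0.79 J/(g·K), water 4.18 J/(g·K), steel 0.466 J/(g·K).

With ΣQ=0 the equilibrium temperature is the m·c-weighted mean:
T_f = (250.43×347 + 2332.4×13.9 + 76.89×13.9) / (250.43 + 2332.4 + 76.89)
    = 120389 / 2659.8 ≈ 45.26 °C

T_f ≈ 45.3 °C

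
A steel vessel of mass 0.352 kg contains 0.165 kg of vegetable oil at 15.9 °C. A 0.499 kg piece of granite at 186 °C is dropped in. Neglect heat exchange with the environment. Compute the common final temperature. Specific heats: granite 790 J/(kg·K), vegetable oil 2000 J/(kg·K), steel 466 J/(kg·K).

T_f = Σ m_i c_i T_i / Σ m_i c_i:
T_f = (394.21·186 + 330·15.9 + 164.03·15.9) / (394.21 + 330 + 164.03)
    = 81178 / 888.24 ≈ 91.39 °C

T_f ≈ 91.4 °C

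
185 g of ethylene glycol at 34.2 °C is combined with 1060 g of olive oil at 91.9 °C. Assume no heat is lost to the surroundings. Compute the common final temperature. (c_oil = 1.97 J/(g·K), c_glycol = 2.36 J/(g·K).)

T_f ≈ 81.9 °C

T_f = Σ m_i c_i T_i / Σ m_i c_i:
T_f = (2088.2·91.9 + 436.6·34.2) / (2088.2 + 436.6)
    = 206837 / 2524.8 ≈ 81.92 °C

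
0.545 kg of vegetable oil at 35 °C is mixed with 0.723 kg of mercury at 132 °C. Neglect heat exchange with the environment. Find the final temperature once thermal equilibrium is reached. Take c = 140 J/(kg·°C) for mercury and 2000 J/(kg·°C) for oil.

T_f ≈ 43.2 °C

T_f = Σ m_i c_i T_i / Σ m_i c_i:
T_f = (101.22*132 + 1090*35) / (101.22 + 1090)
    = 51511 / 1191.2 ≈ 43.24 °C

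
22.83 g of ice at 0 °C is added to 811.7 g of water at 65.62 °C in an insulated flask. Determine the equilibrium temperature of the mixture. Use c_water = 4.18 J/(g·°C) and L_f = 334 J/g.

Net heat exchanged in the isolated system is zero:
fusion: m_ice L_f = 22.83×334 = 7625.2
  warm the meltwater: 95.43 T
  water: 3392.9(T − 65.62)
3488.3 T = 222642 − 7625.2 = 215017
T ≈ 61.64 °C (positive, so assuming full melt was valid).

T_f ≈ 61.6 °C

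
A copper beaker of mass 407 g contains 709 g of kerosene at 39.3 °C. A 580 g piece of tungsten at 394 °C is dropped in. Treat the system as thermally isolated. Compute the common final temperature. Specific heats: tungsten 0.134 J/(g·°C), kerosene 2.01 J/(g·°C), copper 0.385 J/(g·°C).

T_f ≈ 55.9 °C

Taking heat into each body as positive, Σ m c ΔT = 0:
580×0.134×(T − 394) + 709×2.01×(T − 39.3) + 407×0.385×(T − 39.3) = 0
(77.72 + 1425.1 + 156.69) T = 77.72×394 + 1425.1×39.3 + 156.69×39.3
T ≈ 55.91 °C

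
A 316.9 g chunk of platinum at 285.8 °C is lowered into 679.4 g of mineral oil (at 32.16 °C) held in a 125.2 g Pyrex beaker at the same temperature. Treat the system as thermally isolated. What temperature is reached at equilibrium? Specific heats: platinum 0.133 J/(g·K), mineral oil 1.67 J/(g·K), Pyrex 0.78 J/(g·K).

T_f ≈ 40.5 °C

Energy conservation, ΣQ = 0:
316.9*0.133*(T − 285.8) + 679.4*1.67*(T − 32.16) + 125.2*0.78*(T − 32.16) = 0
(42.15 + 1134.6 + 97.66) T = 42.15*285.8 + 1134.6*32.16 + 97.66*32.16
T = 51675/1274.4 ≈ 40.55 °C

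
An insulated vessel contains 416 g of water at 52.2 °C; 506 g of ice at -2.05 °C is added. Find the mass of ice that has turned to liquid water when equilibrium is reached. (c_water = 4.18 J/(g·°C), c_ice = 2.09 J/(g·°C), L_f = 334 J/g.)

m_melted ≈ 265 g

Water can give up m c ΔT = 416·4.18·52.2 = 90770 J before reaching 0 °C.
Warming the ice to 0 °C takes 506·2.09·2.05 = 2168 J, leaving 88602 J for melting.
Melting all 506 g of ice would need 506·334 = 169004 J.
Since 88602 < 169004 J, not all the ice melts; equilibrium is at 0 °C.
m_melt = 88602 / L_f = 265.3 g.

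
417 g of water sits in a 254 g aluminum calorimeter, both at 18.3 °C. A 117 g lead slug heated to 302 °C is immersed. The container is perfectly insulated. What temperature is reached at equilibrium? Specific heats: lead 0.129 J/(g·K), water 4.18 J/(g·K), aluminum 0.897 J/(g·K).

T_f ≈ 20.5 °C

Setting the total heat transfer to zero:
117·0.129·(T − 302) + 417·4.18·(T − 18.3) + 254·0.897·(T − 18.3) = 0
1986 T = 40626
T = 40626 / 1986 = 20.5 °C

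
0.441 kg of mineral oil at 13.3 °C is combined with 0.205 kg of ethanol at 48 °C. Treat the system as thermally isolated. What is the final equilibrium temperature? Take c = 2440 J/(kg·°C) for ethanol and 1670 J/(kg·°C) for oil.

T_f ≈ 27.3 °C

Set heat shed by the hot body equal to heat absorbed by the cold body:
0.205*2440*(48 − T) = 0.441*1670*(T − 13.3)
500.2(48 − T) = 736.47(T − 13.3)
1236.7 T = 33805  ⇒  T ≈ 27.34 °C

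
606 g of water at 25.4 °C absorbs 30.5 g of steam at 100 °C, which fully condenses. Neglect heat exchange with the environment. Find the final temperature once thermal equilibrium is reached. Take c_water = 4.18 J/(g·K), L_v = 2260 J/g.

T_f ≈ 54.9 °C

Energy conservation, ΣQ = 0:
condense steam: −30.5·2260 = −68930; condensate cools 100→T: 30.5·4.18·(T − 100) = 127.49(T − 100); water warms: 606·4.18·(T − 25.4) = 2533.1(T − 25.4)
2660.6 T = 68930 + 12749 + 64340 = 146019
T ≈ 54.88 °C — below 100 °C, confirming all the steam condensed.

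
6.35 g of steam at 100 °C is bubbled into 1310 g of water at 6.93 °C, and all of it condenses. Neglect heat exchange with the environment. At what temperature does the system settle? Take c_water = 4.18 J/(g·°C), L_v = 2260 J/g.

Energy balance with sensible and latent terms:
latent heat released on condensation: 6.35×2260 = 14351; condensed water 100 °C→T: 26.54(T − 100); original water: 5475.8(T − 6.93)
5502.3 T = 14351 + 2654.3 + 37947 = 54953
T ≈ 9.99 °C (< 100 °C, so full condensation is consistent).

T_f ≈ 10.0 °C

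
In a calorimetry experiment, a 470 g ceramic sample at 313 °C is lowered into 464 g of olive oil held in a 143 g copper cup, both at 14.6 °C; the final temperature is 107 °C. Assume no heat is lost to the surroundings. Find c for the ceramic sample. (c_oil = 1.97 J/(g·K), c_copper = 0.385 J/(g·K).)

Heat gained plus heat lost sum to zero:
470×c×(107 − 313) + 464×1.97×(107 − 14.6) + 143×0.385×(107 − 14.6) = 0
-96820 c = -89548
c = -89548/-96820 ≈ 0.9249 J/(g·K)

c ≈ 0.925 J/(g·K)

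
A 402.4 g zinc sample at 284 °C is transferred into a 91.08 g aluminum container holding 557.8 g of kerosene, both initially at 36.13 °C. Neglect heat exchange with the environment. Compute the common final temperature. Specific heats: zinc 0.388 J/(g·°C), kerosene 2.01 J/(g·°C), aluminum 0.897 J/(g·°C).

T_f ≈ 64.6 °C

T_f is the heat-capacity-weighted average of the initial temperatures:
T_f = (156.13*284 + 1121.2*36.13 + 81.7*36.13) / (156.13 + 1121.2 + 81.7)
    = 87801 / 1359 ≈ 64.61 °C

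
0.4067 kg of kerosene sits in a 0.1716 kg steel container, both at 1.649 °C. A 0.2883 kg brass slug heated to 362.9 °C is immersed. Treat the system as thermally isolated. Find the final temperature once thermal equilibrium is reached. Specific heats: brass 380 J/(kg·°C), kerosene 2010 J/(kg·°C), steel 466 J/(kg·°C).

Heat gained plus heat lost sum to zero:
0.2883*380*(T − 362.9) + 0.4067*2010*(T − 1.649) + 0.1716*466*(T − 1.649) = 0
(109.55 + 817.47 + 79.97) T = 109.55*362.9 + 817.47*1.649 + 79.97*1.649
T = 41237 / 1007 = 41 °C

T_f ≈ 41.0 °C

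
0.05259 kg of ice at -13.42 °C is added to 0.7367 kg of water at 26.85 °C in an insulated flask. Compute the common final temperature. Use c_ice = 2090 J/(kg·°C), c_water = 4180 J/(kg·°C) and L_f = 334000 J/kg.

Heat gained plus heat lost sum to zero:
warm ice to 0 °C: 0.05259×2090×(0 − (-13.42)) = 1475; latent heat to melt: 0.05259×334000 = 17565; warm the meltwater: 219.83 T; water: 3079.4(T − 26.85)
3299.2 T = 82682 − 19040 = 63642
T ≈ 19.29 °C. Since T > 0 °C, the all-ice-melts assumption holds.

T_f ≈ 19.3 °C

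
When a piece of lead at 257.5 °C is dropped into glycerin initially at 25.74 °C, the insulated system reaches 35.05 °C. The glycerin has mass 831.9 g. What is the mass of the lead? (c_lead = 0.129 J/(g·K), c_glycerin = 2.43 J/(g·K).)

m ≈ 656 g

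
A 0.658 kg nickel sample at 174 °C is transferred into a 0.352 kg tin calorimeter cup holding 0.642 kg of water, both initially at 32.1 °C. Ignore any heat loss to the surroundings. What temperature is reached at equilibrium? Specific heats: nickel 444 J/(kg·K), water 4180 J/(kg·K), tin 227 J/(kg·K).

Heat gained plus heat lost sum to zero:
0.658*444*(T − 174) + 0.642*4180*(T − 32.1) + 0.352*227*(T − 32.1) = 0
292.15(T − 174) + 2683.6(T − 32.1) + 79.9(T − 32.1) = 0
3055.6 T = 139542
T ≈ 45.67 °C

T_f ≈ 45.7 °C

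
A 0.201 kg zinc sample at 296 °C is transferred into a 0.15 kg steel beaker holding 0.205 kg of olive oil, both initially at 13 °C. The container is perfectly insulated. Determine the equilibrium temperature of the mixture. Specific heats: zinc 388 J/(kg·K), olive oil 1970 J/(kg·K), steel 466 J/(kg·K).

Conservation of energy gives ΣQ = 0:
0.201*388*(T − 296) + 0.205*1970*(T − 13) + 0.15*466*(T − 13) = 0
551.74 T = 29243
T ≈ 53.00 °C

T_f ≈ 53.0 °C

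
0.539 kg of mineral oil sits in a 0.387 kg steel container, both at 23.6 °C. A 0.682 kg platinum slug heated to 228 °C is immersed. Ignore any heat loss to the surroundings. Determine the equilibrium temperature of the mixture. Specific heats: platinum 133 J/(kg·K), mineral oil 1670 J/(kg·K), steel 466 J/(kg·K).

Heat gained plus heat lost sum to zero:
0.682×133×(T − 228) + 0.539×1670×(T − 23.6) + 0.387×466×(T − 23.6) = 0
(90.71 + 900.13 + 180.34) T = 90.71×228 + 900.13×23.6 + 180.34×23.6
T = 46180 / 1171.2 = 39.4 °C

T_f ≈ 39.4 °C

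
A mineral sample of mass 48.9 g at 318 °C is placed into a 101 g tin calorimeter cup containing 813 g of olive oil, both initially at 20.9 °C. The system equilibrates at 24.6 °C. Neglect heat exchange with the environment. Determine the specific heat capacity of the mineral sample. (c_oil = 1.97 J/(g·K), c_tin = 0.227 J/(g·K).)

Conservation of energy gives ΣQ = 0:
48.9×c×(24.6 − 318) + 813×1.97×(24.6 − 20.9) + 101×0.227×(24.6 − 20.9) = 0
-14347 c = -6010.8
c = -6010.8/-14347 ≈ 0.419 J/(g·K)

c ≈ 0.419 J/(g·K)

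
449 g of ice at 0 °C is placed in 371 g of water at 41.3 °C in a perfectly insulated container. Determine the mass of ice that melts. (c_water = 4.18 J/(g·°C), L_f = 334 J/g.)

m_melted ≈ 192 g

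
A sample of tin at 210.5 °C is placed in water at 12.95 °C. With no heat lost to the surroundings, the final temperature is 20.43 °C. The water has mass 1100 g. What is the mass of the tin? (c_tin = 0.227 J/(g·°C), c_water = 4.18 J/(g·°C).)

m ≈ 797 g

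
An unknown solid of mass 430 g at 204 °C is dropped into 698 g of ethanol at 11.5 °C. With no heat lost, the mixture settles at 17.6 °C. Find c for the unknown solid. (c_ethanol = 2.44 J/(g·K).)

c ≈ 0.13 J/(g·K)

Conservation of energy gives ΣQ = 0:
430·c·(17.6 − 204) + 698·2.44·(17.6 − 11.5) = 0
-80152 c = -10389
c = -10389/-80152 ≈ 0.1296 J/(g·K)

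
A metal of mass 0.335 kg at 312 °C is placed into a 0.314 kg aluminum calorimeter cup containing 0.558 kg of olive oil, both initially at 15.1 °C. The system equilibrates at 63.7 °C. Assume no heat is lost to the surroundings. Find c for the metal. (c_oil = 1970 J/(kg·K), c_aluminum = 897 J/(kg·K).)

c ≈ 807 J/(kg·K)

Taking heat into each body as positive, Σ m c ΔT = 0:
0.335·c·(63.7 − 312) + 0.558·1970·(63.7 − 15.1) + 0.314·897·(63.7 − 15.1) = 0
-83.18 c = -67113
c = -67113/-83.18 ≈ 806.8 J/(kg·K)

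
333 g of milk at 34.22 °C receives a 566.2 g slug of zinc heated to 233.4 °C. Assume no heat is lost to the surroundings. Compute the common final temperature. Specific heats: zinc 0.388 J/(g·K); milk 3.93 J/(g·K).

T_f ≈ 62.8 °C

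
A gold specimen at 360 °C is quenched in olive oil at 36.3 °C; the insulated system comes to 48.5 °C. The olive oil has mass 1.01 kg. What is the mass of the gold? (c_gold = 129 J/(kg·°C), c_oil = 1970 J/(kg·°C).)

|Q_gold| = |Q_oil|:
m×129×(360 − 48.5) = 1.01×1970×(48.5 − 36.3)
40184 m = 24274  ⇒  m ≈ 0.6041 kg

m ≈ 0.604 kg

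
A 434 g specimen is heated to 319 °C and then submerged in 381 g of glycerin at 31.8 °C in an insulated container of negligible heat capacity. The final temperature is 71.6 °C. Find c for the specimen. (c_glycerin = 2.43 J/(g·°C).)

Let T be the final temperature. ΣQ_i = 0:
434·c·(71.6 − 319) + 381·2.43·(71.6 − 31.8) = 0
-107372 c = -36848
c = -36848/-107372 ≈ 0.3432 J/(g·°C)

c ≈ 0.343 J/(g·°C)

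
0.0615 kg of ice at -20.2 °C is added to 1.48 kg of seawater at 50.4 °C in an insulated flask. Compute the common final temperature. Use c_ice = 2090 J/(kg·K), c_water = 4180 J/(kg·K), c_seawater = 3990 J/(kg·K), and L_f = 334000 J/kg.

T_f ≈ 44.5 °C

Net heat exchanged in the isolated system is zero:
ice -20.2→0 °C: 0.0615·2090·20.2 = 2596.4
  fusion: m_ice L_f = 0.0615·334000 = 20541
  meltwater 0→T: 0.0615·4180·T = 257.07 T
  seawater: 5905.2(T − 50.4)
6162.3 T = 297622 − 23137 = 274485
T ≈ 44.54 °C — above 0 °C, consistent with complete melting.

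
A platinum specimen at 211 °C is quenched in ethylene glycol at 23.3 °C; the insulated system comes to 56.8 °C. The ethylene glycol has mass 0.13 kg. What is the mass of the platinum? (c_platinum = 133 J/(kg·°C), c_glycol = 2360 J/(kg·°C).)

m ≈ 0.501 kg

Setting the total heat transfer to zero:
m×133×(56.8 − 211) + 0.13×2360×(56.8 − 23.3) = 0
-20509 m = -10278
m = -10278/-20509 ≈ 0.5011 kg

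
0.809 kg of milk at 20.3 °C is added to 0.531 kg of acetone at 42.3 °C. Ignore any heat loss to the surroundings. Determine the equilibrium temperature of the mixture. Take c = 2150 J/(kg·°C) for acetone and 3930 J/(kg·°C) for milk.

Conservation of energy gives ΣQ = 0:
0.531*2150*(T − 42.3) + 0.809*3930*(T − 20.3) = 0
(1141.7 + 3179.4) T = 1141.7*42.3 + 3179.4*20.3
T = 112833/4321 ≈ 26.11 °C

T_f ≈ 26.1 °C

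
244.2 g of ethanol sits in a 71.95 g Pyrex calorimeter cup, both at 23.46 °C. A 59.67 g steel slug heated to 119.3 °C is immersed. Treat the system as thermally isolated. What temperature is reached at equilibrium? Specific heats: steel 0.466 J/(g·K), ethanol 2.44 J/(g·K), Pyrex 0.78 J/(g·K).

Conservation of energy gives ΣQ = 0:
59.67×0.466×(T − 119.3) + 244.2×2.44×(T − 23.46) + 71.95×0.78×(T − 23.46) = 0
(27.81 + 595.85 + 56.12) T = 27.81×119.3 + 595.85×23.46 + 56.12×23.46
T ≈ 27.38 °C

T_f ≈ 27.4 °C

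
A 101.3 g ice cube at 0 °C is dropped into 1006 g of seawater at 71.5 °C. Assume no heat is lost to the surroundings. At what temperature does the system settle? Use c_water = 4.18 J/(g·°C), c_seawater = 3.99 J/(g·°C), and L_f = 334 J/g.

Setting the total heat transfer to zero:
latent heat to melt: 101.3×334 = 33834; meltwater 0→T: 101.3×4.18×T = 423.43 T; seawater: 4013.9(T − 71.5)
4437.4 T = 286997 − 33834 = 253163
T ≈ 57.05 °C — above 0 °C, consistent with complete melting.

T_f ≈ 57.1 °C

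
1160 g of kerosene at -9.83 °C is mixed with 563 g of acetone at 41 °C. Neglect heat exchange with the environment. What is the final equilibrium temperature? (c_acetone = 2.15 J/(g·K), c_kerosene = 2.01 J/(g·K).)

T_f ≈ 7.5 °C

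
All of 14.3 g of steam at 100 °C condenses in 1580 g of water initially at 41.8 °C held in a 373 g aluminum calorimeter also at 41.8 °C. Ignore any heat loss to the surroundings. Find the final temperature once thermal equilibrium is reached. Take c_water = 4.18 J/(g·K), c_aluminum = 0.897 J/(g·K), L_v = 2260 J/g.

Net heat exchanged in the isolated system is zero:
latent heat released on condensation: 14.3×2260 = 32318
  condensed water 100 °C→T: 59.77(T − 100)
  water warms: 1580×4.18×(T − 41.8) = 6604.4(T − 41.8)
  cup: 334.58(T − 41.8)
6998.8 T = 32318 + 5977.4 + 290049 = 328345
T ≈ 46.91 °C, under the boiling point, so the assumption holds.

T_f ≈ 46.9 °C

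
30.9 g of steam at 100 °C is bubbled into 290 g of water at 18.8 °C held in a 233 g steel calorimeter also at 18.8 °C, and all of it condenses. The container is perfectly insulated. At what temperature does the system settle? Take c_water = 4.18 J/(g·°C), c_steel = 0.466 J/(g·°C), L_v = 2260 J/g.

T_f ≈ 74.2 °C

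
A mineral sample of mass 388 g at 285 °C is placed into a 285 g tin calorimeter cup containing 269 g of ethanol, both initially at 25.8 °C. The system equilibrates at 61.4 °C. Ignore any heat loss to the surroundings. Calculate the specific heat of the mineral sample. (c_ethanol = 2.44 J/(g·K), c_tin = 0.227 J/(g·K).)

c ≈ 0.296 J/(g·K)

Let T be the final temperature. ΣQ_i = 0:
388·c·(61.4 − 285) + 269·2.44·(61.4 − 25.8) + 285·0.227·(61.4 − 25.8) = 0
-86757 c = -25670
c = -25670/-86757 ≈ 0.2959 J/(g·K)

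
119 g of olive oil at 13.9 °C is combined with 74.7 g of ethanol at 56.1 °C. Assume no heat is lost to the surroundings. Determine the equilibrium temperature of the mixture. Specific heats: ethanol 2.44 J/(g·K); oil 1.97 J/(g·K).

T_f ≈ 32.4 °C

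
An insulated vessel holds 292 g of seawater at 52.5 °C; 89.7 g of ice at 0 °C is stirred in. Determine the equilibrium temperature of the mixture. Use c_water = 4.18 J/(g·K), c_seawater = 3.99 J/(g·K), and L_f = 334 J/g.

T_f ≈ 20.3 °C

Conservation of energy gives ΣQ = 0:
fusion: m_ice L_f = 89.7×334 = 29960; warm the meltwater: 374.95 T; seawater: 1165.1(T − 52.5)
1540 T = 61167 − 29960 = 31207
T ≈ 20.26 °C (positive, so assuming full melt was valid).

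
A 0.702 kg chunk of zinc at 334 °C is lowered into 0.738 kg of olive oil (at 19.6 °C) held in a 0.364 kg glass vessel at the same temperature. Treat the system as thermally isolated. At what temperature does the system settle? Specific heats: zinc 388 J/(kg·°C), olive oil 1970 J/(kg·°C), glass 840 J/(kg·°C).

Let T be the final temperature. ΣQ_i = 0:
0.702×388×(T − 334) + 0.738×1970×(T − 19.6) + 0.364×840×(T − 19.6) = 0
(272.38 + 1453.9 + 305.76) T = 272.38×334 + 1453.9×19.6 + 305.76×19.6
T = 125462/2032 ≈ 61.74 °C

T_f ≈ 61.7 °C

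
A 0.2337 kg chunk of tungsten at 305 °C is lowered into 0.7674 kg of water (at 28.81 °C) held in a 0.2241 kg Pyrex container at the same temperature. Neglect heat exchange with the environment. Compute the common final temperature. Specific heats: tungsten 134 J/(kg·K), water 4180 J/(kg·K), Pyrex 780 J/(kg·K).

T_f ≈ 31.3 °C

With ΣQ=0 the equilibrium temperature is the m·c-weighted mean:
T_f = (31.32*305 + 3207.7*28.81 + 174.8*28.81) / (31.32 + 3207.7 + 174.8)
    = 107002 / 3413.8 ≈ 31.34 °C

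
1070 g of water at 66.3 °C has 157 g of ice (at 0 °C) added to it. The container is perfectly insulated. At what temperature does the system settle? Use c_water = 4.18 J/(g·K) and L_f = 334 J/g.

T_f ≈ 47.6 °C

Taking heat into each body as positive, Σ m c ΔT = 0:
fusion: m_ice L_f = 157×334 = 52438
  warm the meltwater: 656.26 T
  water: 4472.6(T − 66.3)
5128.9 T = 296533 − 52438 = 244095
T ≈ 47.59 °C (positive, so assuming full melt was valid).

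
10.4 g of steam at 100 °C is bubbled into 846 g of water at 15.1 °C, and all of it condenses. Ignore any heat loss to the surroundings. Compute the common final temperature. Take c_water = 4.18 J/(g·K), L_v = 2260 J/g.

T_f ≈ 22.7 °C

Net heat exchanged in the isolated system is zero:
condense steam: −10.4×2260 = −23504; condensed water 100 °C→T: 43.47(T − 100); original water: 3536.3(T − 15.1)
3579.8 T = 23504 + 4347.2 + 53398 = 81249
T ≈ 22.70 °C — below 100 °C, confirming all the steam condensed.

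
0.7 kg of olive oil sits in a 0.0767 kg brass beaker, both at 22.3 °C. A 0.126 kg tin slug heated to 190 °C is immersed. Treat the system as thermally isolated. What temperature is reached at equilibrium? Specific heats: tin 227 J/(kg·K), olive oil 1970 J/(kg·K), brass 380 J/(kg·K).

Conservation of energy gives ΣQ = 0:
0.126×227×(T − 190) + 0.7×1970×(T − 22.3) + 0.0767×380×(T − 22.3) = 0
(28.6 + 1379 + 29.15) T = 28.6×190 + 1379×22.3 + 29.15×22.3
T = 36836/1436.7 ≈ 25.64 °C

T_f ≈ 25.6 °C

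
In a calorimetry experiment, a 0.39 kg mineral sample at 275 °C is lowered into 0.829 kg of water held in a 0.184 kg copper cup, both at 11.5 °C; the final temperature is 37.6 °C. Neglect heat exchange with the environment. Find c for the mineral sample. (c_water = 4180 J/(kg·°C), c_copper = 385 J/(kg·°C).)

Energy conservation, ΣQ = 0:
0.39×c×(37.6 − 275) + 0.829×4180×(37.6 − 11.5) + 0.184×385×(37.6 − 11.5) = 0
-92.59 c = -92291
c = -92291/-92.59 ≈ 996.8 J/(kg·°C)

c ≈ 997 J/(kg·°C)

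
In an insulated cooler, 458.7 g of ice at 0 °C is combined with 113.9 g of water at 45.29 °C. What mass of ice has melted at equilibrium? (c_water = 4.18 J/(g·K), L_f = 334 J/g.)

Cooling the water to 0 °C releases 113.9·4.18·45.29 = 21563 J.
Melting all 458.7 g of ice would need 458.7·334 = 153206 J.
Since 21563 < 153206 J, not all the ice melts; equilibrium is at 0 °C.
m_melt = 21563 / L_f = 64.56 g.

m_melted ≈ 64.6 g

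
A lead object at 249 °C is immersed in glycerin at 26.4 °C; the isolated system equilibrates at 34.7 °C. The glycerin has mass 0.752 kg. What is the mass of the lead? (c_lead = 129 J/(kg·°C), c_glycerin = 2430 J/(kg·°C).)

m ≈ 0.549 kg

Heat lost by the lead = heat gained by the glycerin:
m×129×(249 − 34.7) = 0.752×2430×(34.7 − 26.4)
27645 m = 15167  ⇒  m ≈ 0.5486 kg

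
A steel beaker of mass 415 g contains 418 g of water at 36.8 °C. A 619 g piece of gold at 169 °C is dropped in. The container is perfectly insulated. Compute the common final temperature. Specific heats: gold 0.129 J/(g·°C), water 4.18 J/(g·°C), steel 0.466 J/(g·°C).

T_f ≈ 42.0 °C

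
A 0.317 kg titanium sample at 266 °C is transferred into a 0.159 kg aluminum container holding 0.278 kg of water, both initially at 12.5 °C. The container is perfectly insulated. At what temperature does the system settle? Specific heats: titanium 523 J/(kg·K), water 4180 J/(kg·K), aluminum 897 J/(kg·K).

Net heat exchanged in the isolated system is zero:
0.317*523*(T − 266) + 0.278*4180*(T − 12.5) + 0.159*897*(T − 12.5) = 0
165.79(T − 266) + 1162(T − 12.5) + 142.62(T − 12.5) = 0
(165.79 + 1162 + 142.62) T = 165.79*266 + 1162*12.5 + 142.62*12.5
T = 60409 / 1470.5 = 41.1 °C

T_f ≈ 41.1 °C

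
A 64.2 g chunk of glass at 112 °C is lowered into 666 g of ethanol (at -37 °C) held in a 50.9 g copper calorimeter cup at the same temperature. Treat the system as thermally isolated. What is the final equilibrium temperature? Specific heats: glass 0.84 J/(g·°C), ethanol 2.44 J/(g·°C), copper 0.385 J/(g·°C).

T_f is the heat-capacity-weighted average of the initial temperatures:
T_f = (53.93·112 + 1625·(-37) + 19.6·(-37)) / (53.93 + 1625 + 19.6)
    = -54812 / 1698.6 ≈ -32.27 °C

T_f ≈ -32.3 °C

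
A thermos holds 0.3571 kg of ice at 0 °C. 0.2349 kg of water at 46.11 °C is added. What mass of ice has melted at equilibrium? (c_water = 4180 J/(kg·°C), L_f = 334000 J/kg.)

Water can give up m c ΔT = 0.2349×4180×46.11 = 45275 J before reaching 0 °C.
Melting all 0.3571 kg of ice would need 0.3571×334000 = 119271 J.
Since 45275 < 119271 J, not all the ice melts; equilibrium is at 0 °C.
Mass melted = 45275/334000 ≈ 0.1356 kg.

m_melted ≈ 0.136 kg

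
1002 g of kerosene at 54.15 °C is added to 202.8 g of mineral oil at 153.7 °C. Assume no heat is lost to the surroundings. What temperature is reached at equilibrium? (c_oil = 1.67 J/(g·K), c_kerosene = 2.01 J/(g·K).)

T_f ≈ 68.5 °C

Let T be the final temperature. ΣQ_i = 0:
202.8*1.67*(T − 153.7) + 1002*2.01*(T − 54.15) = 0
338.68(T − 153.7) + 2014(T − 54.15) = 0
(338.68 + 2014) T = 338.68*153.7 + 2014*54.15
T = 161114/2352.7 ≈ 68.48 °C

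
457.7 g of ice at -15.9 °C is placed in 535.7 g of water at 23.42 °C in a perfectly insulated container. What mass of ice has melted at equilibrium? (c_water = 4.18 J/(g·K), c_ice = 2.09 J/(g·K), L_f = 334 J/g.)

Heat available from the water dropping to 0 °C: 535.7×4.18×23.42 = 52443 J.
Warming the ice to 0 °C takes 457.7×2.09×15.9 = 15210 J, leaving 37233 J for melting.
To melt every bit of ice: 457.7×334 = 152872 J.
That's not enough to melt it all — equilibrium is at 0 °C with ice remaining.
Mass melted = 37233/334 ≈ 111.5 g.

m_melted ≈ 111 g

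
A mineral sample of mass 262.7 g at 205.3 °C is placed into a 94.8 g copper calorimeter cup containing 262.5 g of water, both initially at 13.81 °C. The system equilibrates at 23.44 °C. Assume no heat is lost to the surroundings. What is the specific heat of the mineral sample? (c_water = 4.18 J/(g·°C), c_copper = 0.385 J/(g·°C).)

Net heat exchanged in the isolated system is zero:
262.7×c×(23.44 − 205.3) + 262.5×4.18×(23.44 − 13.81) + 94.8×0.385×(23.44 − 13.81) = 0
-47775 c = -10918
c = -10918/-47775 ≈ 0.2285 J/(g·°C)

c ≈ 0.229 J/(g·°C)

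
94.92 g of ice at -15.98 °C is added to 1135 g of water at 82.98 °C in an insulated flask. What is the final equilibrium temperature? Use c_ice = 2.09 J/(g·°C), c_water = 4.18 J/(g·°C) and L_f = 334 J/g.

Energy conservation, ΣQ = 0:
ice -15.98→0 °C: 94.92×2.09×15.98 = 3170.2
  melt ice: 94.92×334 = 31703
  meltwater 0→T: 94.92×4.18×T = 396.77 T
  water: 4744.3(T − 82.98)
5141.1 T = 393682 − 34873 = 358809
T ≈ 69.79 °C. Since T > 0 °C, the all-ice-melts assumption holds.

T_f ≈ 69.8 °C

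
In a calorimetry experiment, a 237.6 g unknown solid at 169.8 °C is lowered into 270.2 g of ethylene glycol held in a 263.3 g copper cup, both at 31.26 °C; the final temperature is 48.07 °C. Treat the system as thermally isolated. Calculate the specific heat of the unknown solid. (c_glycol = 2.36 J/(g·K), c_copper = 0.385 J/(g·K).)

c ≈ 0.43 J/(g·K)

Let T be the final temperature. ΣQ_i = 0:
237.6·c·(48.07 − 169.8) + 270.2·2.36·(48.07 − 31.26) + 263.3·0.385·(48.07 − 31.26) = 0
-28923 c = -12423
c = -12423/-28923 ≈ 0.4295 J/(g·K)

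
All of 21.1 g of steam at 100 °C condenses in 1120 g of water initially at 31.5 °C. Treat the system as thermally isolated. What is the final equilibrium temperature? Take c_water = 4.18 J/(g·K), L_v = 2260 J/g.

Let T be the final temperature. ΣQ_i = 0:
latent heat released on condensation: 21.1·2260 = 47686
  condensed water 100 °C→T: 88.2(T − 100)
  original water: 4681.6(T − 31.5)
4769.8 T = 47686 + 8819.8 + 147470 = 203976
T ≈ 42.76 °C, under the boiling point, so the assumption holds.

T_f ≈ 42.8 °C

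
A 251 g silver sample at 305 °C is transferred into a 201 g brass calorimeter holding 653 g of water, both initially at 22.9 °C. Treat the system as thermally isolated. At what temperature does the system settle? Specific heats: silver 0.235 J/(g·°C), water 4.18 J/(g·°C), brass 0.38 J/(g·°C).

With ΣQ=0 the equilibrium temperature is the m·c-weighted mean:
T_f = (58.98×305 + 2729.5×22.9 + 76.38×22.9) / (58.98 + 2729.5 + 76.38)
    = 82246 / 2864.9 ≈ 28.71 °C

T_f ≈ 28.7 °C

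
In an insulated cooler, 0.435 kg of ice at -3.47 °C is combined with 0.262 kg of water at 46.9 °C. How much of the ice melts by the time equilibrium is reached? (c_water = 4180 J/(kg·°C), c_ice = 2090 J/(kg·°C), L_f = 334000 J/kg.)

Heat available from the water dropping to 0 °C: 0.262·4180·46.9 = 51363 J.
Warming the ice to 0 °C takes 0.435·2090·3.47 = 3154.8 J, leaving 48208 J for melting.
Fully melting the ice requires m_ice L_f = 0.435·334000 = 145290 J.
Since 48208 < 145290 J, not all the ice melts; equilibrium is at 0 °C.
m_melted·334000 = 48208  ⇒  m_melted ≈ 0.1443 kg.

m_melted ≈ 0.144 kg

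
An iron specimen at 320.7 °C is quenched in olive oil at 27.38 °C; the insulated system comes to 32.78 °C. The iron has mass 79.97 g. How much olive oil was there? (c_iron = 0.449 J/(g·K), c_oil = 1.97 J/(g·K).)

m ≈ 972 g

Heat gained plus heat lost sum to zero:
79.97·0.449·(32.78 − 320.7) + m·1.97·(32.78 − 27.38) = 0
10.64 m = 10338
m = 10338/10.64 ≈ 971.8 g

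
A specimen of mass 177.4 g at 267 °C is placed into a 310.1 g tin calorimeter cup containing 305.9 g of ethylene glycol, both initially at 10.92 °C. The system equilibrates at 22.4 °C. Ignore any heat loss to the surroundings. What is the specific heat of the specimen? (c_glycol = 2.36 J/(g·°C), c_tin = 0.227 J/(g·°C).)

c ≈ 0.21 J/(g·°C)

Taking heat into each body as positive, Σ m c ΔT = 0:
177.4·c·(22.4 − 267) + 305.9·2.36·(22.4 − 10.92) + 310.1·0.227·(22.4 − 10.92) = 0
-43392 c = -9095.8
c = -9095.8/-43392 ≈ 0.2096 J/(g·°C)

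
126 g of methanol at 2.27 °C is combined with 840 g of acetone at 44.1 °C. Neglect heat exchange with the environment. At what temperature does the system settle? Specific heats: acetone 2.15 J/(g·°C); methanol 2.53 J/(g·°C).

Conservation of energy gives ΣQ = 0:
840·2.15·(T − 44.1) + 126·2.53·(T − 2.27) = 0
(1806 + 318.78) T = 1806·44.1 + 318.78·2.27
T = 80368/2124.8 ≈ 37.82 °C

T_f ≈ 37.8 °C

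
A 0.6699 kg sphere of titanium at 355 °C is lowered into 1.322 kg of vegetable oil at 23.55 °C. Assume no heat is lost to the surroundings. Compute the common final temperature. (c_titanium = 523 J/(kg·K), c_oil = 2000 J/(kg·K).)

Setting the total heat transfer to zero:
0.6699×523×(T − 355) + 1.322×2000×(T − 23.55) = 0
2994.4 T = 186643
T = 186643 / 2994.4 = 62.3 °C

T_f ≈ 62.3 °C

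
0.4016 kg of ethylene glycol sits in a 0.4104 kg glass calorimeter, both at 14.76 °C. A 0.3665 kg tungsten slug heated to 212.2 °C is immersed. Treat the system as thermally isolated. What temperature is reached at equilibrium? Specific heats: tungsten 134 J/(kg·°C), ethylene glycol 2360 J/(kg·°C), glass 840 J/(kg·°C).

Let T be the final temperature. ΣQ_i = 0:
0.3665*134*(T − 212.2) + 0.4016*2360*(T − 14.76) + 0.4104*840*(T − 14.76) = 0
49.11(T − 212.2) + 947.78(T − 14.76) + 344.74(T − 14.76) = 0
(49.11 + 947.78 + 344.74) T = 49.11*212.2 + 947.78*14.76 + 344.74*14.76
T ≈ 21.99 °C

T_f ≈ 22.0 °C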